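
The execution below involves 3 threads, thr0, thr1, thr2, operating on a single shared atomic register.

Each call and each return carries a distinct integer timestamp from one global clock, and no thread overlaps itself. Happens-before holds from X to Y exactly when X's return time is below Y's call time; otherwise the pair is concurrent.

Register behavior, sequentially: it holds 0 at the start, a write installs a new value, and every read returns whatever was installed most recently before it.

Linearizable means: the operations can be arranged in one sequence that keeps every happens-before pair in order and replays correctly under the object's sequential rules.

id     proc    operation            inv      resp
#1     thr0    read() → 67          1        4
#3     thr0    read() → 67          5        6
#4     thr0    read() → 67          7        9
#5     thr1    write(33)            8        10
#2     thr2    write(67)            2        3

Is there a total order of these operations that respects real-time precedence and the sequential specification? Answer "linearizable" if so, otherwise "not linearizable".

one valid linearization: #2, #1, #3, #4, #5
step 1: #2 write(67) — value 67
step 2: #1 read() → 67 — value 67
step 3: #3 read() → 67 — value 67
step 4: #4 read() → 67 — value 67
step 5: #5 write(33) — value 33

linearizable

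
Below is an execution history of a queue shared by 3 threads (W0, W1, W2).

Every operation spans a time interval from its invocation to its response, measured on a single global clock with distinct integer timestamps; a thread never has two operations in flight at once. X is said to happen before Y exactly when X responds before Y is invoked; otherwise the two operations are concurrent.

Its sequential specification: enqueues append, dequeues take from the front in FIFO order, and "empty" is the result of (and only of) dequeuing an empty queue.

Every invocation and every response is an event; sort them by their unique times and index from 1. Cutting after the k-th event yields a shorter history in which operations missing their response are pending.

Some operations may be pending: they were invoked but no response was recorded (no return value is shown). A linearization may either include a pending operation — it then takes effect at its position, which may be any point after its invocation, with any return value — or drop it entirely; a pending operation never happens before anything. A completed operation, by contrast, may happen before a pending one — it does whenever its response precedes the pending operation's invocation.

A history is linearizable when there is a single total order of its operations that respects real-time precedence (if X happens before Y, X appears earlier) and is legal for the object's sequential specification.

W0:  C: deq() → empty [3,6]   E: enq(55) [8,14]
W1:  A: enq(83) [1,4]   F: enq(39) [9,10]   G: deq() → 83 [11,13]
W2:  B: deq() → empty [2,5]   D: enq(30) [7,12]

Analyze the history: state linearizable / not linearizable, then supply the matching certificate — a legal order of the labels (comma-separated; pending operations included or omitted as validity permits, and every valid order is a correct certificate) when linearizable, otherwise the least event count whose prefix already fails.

linearizable — witness: B, C, A, D, E, F, G

after step 1 (B deq() → empty): queue <>
after step 2 (C deq() → empty): queue <>
after step 3 (A enq(83)): queue <83>
after step 4 (D enq(30)): queue <83,30>
after step 5 (E enq(55)): queue <83,30,55>
after step 6 (F enq(39)): queue <83,30,55,39>
after step 7 (G deq() → 83): queue <30,55,39>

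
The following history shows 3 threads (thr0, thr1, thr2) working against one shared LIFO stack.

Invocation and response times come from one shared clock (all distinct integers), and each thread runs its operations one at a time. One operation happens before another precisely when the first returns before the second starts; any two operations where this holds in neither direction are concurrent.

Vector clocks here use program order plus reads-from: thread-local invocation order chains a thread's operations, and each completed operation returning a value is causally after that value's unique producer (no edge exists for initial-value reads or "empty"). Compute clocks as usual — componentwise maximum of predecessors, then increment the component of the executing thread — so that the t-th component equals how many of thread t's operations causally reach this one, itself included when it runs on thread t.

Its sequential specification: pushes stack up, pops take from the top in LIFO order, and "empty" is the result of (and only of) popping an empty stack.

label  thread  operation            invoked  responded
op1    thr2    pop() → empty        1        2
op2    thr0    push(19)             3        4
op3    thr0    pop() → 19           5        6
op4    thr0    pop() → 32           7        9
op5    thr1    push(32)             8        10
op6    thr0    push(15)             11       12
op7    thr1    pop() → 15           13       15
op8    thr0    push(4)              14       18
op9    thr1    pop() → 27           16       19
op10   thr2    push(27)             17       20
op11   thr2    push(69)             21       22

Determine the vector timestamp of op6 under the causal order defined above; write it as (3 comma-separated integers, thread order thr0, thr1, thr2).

(4, 1, 0)

op1, invoked 1, has no incoming edges; only thr2's bump applies → (0, 0, 1)
op5, invoked 8, has no incoming edges; only thr1's bump applies → (0, 1, 0)
op2, invoked 3, has no incoming edges; only thr0's bump applies → (1, 0, 0)
op10, invoked 17, takes VC(op1)=(0, 0, 1) under max, adds 1 for thr2 → (0, 0, 2)
op3, invoked 5, takes VC(op2)=(1, 0, 0) under max, adds 1 for thr0 → (2, 0, 0)
op11, invoked 21, takes VC(op10)=(0, 0, 2) under max, adds 1 for thr2 → (0, 0, 3)
op4, invoked 7, takes VC(op3)=(2, 0, 0), VC(op5)=(0, 1, 0) under max, adds 1 for thr0 → (3, 1, 0)
op6, invoked 11, takes VC(op4)=(3, 1, 0) under max, adds 1 for thr0 → (4, 1, 0)
op7, invoked 13, takes VC(op5)=(0, 1, 0), VC(op6)=(4, 1, 0) under max, adds 1 for thr1 → (4, 2, 0)
op8, invoked 14, takes VC(op6)=(4, 1, 0) under max, adds 1 for thr0 → (5, 1, 0)
op9, invoked 16, takes VC(op7)=(4, 2, 0), VC(op10)=(0, 0, 2) under max, adds 1 for thr1 → (4, 3, 2)
target: VC(op6) = (4, 1, 0)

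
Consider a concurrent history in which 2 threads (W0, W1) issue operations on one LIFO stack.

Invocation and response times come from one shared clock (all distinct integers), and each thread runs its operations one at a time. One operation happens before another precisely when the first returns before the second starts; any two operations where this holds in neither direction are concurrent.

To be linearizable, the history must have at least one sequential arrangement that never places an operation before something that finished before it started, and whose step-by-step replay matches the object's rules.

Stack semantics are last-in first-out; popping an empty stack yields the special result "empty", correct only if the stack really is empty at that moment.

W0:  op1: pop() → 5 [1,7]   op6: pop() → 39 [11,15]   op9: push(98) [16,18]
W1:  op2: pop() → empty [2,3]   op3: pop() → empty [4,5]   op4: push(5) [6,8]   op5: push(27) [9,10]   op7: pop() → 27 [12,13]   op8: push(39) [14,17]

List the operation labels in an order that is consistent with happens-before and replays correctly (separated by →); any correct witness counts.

op2 → op3 → op4 → op1 → op5 → op7 → op8 → op6 → op9

1. op2 pop() → empty, leaving stack <>
2. op3 pop() → empty, leaving stack <>
3. op4 push(5), leaving stack <5>
4. op1 pop() → 5, leaving stack <>
5. op5 push(27), leaving stack <27>
6. op7 pop() → 27, leaving stack <>
7. op8 push(39), leaving stack <39>
8. op6 pop() → 39, leaving stack <>
9. op9 push(98), leaving stack <98>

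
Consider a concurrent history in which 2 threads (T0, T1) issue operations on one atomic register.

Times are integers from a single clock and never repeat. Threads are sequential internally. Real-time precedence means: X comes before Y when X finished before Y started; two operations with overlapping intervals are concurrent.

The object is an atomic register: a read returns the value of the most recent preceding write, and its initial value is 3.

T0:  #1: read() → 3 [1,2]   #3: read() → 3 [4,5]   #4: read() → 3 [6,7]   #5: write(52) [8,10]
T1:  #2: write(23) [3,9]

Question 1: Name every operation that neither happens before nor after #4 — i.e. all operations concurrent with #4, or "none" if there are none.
#2

#4 spans [6,7]: anything still running between times 6 and 7 counts as concurrent
#1 [1,2]: before
#2 [3,9]: concurrent
#3 [4,5]: before
#5 [8,10]: after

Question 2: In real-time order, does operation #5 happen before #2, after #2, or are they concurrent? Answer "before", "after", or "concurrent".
concurrent

#5 spans [8,10], #2 spans [3,9]
the intervals overlap in both directions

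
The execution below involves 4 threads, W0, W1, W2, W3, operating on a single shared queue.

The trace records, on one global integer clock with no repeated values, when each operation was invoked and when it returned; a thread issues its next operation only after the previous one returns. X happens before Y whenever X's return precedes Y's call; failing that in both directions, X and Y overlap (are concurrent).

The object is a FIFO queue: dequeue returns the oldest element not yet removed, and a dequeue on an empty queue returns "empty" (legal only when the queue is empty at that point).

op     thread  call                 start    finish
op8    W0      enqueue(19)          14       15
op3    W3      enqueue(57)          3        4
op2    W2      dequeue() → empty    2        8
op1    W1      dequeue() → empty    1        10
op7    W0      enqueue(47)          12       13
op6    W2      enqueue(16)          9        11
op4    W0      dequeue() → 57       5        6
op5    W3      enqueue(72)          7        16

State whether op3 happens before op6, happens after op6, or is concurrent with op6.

before

op3 spans [3,4], op6 spans [9,11]
resp(op3)=4 < inv(op6)=9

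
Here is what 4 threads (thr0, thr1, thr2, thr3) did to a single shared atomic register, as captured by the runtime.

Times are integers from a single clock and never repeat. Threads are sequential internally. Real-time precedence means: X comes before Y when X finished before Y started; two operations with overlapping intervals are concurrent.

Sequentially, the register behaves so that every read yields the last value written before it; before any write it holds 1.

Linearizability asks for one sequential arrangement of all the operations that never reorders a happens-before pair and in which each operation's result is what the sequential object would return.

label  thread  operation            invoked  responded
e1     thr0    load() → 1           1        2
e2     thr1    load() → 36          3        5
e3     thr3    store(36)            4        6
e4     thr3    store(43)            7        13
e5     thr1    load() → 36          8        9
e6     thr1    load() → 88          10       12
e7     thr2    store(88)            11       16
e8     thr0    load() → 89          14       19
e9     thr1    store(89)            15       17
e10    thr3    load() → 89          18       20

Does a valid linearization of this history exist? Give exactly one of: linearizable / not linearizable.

witness order: e1, e3, e2, e5, e4, e7, e6, e9, e8, e10
step 1: e1 load() → 1 — value 1
step 2: e3 store(36) — value 36
step 3: e2 load() → 36 — value 36
step 4: e5 load() → 36 — value 36
step 5: e4 store(43) — value 43
step 6: e7 store(88) — value 88
step 7: e6 load() → 88 — value 88
step 8: e9 store(89) — value 89
step 9: e8 load() → 89 — value 89
step 10: e10 load() → 89 — value 89

linearizable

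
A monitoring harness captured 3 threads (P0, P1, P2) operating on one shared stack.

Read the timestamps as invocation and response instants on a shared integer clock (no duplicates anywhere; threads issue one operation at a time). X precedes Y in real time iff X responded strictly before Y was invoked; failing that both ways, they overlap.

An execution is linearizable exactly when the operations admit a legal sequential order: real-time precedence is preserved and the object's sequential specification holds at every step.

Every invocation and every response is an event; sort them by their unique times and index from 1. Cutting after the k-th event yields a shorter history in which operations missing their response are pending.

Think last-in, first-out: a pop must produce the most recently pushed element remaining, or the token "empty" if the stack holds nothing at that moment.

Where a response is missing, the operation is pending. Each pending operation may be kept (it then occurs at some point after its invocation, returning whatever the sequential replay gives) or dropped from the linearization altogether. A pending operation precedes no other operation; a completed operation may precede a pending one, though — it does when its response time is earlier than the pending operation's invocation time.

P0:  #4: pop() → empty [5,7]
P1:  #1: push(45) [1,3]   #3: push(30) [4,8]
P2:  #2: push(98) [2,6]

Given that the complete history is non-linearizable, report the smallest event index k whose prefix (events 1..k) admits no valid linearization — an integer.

7

one valid order for events 1..6 is #1, #2:
step 1: #1 push(45) — stack <45>
step 2: #2 push(98) — stack <45,98>
with event 7 included (#4 responding at time 7), all real-time-consistent orders fail
no completion choice of the 1 pending operation (#3) rescues it — every subset was tried
one such order, #1, #2, #4 (pending dropped), breaks at step 3 where #4 pop() → empty is illegal
one such order, #1, #4, #2 (pending dropped), breaks at step 2 where #4 pop() → empty is illegal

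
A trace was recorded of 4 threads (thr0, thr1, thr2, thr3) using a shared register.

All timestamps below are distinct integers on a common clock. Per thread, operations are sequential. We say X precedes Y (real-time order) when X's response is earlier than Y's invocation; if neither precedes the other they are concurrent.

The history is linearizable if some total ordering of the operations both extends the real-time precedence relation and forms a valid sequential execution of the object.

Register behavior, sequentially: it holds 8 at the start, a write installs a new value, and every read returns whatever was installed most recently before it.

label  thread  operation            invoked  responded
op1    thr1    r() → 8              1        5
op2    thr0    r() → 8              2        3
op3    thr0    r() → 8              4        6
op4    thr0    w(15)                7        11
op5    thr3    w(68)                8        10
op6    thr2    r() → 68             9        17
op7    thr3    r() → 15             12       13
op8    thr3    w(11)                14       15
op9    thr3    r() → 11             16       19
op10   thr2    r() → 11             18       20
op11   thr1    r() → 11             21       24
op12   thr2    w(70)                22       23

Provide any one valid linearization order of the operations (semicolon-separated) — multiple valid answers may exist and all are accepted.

step 1: op1 r() → 8 — value 8
step 2: op2 r() → 8 — value 8
step 3: op3 r() → 8 — value 8
step 4: op5 w(68) — value 68
step 5: op6 r() → 68 — value 68
step 6: op4 w(15) — value 15
step 7: op7 r() → 15 — value 15
step 8: op8 w(11) — value 11
step 9: op9 r() → 11 — value 11
step 10: op10 r() → 11 — value 11
step 11: op11 r() → 11 — value 11
step 12: op12 w(70) — value 70

op1; op2; op3; op5; op6; op4; op7; op8; op9; op10; op11; op12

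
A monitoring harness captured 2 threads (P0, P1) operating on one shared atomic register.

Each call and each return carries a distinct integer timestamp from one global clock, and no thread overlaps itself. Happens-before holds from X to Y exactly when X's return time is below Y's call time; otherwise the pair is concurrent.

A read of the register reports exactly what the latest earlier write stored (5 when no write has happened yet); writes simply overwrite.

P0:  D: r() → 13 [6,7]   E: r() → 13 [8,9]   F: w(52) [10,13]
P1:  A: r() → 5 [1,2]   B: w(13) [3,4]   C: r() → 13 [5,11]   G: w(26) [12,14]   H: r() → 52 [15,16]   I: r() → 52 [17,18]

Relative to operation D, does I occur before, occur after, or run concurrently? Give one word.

I spans [17,18], D spans [6,7]
resp(D)=7 < inv(I)=17

after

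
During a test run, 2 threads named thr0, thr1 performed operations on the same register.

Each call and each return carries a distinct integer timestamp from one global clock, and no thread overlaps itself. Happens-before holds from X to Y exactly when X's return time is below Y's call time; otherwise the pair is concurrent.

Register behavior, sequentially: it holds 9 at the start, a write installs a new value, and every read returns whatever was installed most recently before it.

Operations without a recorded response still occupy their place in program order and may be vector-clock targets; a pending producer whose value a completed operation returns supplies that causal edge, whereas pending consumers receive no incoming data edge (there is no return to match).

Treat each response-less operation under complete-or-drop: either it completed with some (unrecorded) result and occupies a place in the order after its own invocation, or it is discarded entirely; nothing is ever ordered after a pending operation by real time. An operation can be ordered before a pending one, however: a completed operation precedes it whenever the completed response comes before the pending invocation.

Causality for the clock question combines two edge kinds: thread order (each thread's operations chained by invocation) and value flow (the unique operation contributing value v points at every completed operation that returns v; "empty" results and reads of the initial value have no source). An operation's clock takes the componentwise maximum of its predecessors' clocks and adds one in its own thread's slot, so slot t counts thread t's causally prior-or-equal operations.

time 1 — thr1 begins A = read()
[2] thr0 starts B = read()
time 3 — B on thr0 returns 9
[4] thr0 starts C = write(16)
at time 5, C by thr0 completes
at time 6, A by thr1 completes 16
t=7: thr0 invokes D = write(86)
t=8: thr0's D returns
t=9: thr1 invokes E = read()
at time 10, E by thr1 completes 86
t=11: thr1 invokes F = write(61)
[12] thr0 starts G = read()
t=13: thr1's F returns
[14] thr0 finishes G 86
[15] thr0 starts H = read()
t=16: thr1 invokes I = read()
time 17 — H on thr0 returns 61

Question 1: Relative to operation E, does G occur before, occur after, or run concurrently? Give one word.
after

G spans [12,14], E spans [9,10]
resp(E)=10 < inv(G)=12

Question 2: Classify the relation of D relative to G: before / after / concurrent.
before

D spans [7,8], G spans [12,14]
resp(D)=8 < inv(G)=12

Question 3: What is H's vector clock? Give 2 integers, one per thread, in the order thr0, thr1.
(5, 3)

B, invoked 2, has no incoming edges; only thr0's bump applies → (1, 0)
invoked at 4, C merges VC(B)=(1, 0) and bumps thr0's slot → (2, 0)
invoked at 1, A merges VC(C)=(2, 0) and bumps thr1's slot → (2, 1)
invoked at 7, D merges VC(C)=(2, 0) and bumps thr0's slot → (3, 0)
invoked at 12, G merges VC(D)=(3, 0) and bumps thr0's slot → (4, 0)
invoked at 9, E merges VC(A)=(2, 1), VC(D)=(3, 0) and bumps thr1's slot → (3, 2)
invoked at 11, F merges VC(E)=(3, 2) and bumps thr1's slot → (3, 3)
invoked at 16, I merges VC(F)=(3, 3) and bumps thr1's slot → (3, 4)
invoked at 15, H merges VC(F)=(3, 3), VC(G)=(4, 0) and bumps thr0's slot → (5, 3)
target: VC(H) = (5, 3)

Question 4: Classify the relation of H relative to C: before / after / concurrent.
after

H spans [15,17], C spans [4,5]
resp(C)=5 < inv(H)=15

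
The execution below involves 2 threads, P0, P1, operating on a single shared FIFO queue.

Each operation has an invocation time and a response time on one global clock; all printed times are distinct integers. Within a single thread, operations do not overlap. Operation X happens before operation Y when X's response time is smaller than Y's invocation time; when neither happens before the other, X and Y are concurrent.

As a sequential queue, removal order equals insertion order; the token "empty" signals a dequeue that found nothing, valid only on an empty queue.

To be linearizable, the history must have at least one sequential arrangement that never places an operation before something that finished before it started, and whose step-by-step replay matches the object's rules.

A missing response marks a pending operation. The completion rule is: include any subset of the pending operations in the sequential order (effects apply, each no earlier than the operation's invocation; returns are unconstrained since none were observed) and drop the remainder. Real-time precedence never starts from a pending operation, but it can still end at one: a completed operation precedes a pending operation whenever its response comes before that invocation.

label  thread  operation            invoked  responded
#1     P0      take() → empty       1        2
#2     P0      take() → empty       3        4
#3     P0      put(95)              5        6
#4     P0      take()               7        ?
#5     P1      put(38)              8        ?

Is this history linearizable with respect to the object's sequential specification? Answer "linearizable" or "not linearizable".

witness order: #1, #2, #3
1. #1 take() → empty, leaving queue <>
2. #2 take() → empty, leaving queue <>
3. #3 put(95), leaving queue <95>

linearizable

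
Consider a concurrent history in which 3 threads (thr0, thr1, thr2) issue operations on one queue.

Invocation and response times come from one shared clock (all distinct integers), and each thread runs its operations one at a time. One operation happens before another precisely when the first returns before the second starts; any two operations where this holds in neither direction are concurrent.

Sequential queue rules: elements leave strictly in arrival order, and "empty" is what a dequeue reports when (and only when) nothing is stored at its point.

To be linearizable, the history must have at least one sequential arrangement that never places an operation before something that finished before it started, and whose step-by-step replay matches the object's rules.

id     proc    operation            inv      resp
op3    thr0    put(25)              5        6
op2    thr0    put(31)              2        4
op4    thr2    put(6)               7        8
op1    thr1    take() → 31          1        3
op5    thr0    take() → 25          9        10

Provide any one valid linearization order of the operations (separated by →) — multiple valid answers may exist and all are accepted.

op2 → op1 → op3 → op4 → op5

1. op2 put(31), leaving queue <31>
2. op1 take() → 31, leaving queue <>
3. op3 put(25), leaving queue <25>
4. op4 put(6), leaving queue <25,6>
5. op5 take() → 25, leaving queue <6>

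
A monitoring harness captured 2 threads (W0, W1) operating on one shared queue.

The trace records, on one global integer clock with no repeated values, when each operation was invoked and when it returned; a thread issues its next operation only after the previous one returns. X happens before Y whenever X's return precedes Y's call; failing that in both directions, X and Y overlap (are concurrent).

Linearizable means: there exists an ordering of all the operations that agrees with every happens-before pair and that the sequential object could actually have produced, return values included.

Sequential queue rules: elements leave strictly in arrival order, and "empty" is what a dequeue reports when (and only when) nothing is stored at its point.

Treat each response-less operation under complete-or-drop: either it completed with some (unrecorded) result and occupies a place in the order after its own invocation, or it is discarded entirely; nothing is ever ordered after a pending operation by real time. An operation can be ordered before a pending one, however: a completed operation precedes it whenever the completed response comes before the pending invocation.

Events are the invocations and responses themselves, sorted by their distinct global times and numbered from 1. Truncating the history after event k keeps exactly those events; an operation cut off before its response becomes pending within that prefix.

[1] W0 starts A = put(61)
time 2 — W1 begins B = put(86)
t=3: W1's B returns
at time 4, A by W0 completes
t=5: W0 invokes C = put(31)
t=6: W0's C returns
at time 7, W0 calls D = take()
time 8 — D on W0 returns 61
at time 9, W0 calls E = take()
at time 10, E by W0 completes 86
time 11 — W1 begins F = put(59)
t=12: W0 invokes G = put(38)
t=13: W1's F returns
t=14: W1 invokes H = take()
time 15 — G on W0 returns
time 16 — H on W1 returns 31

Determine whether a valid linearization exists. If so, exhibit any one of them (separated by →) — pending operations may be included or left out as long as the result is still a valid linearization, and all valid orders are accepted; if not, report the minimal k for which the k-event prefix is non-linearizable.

linearizable — witness: A → B → C → D → E → F → G → H

1. A put(61), leaving queue <61>
2. B put(86), leaving queue <61,86>
3. C put(31), leaving queue <61,86,31>
4. D take() → 61, leaving queue <86,31>
5. E take() → 86, leaving queue <31>
6. F put(59), leaving queue <31,59>
7. G put(38), leaving queue <31,59,38>
8. H take() → 31, leaving queue <59,38>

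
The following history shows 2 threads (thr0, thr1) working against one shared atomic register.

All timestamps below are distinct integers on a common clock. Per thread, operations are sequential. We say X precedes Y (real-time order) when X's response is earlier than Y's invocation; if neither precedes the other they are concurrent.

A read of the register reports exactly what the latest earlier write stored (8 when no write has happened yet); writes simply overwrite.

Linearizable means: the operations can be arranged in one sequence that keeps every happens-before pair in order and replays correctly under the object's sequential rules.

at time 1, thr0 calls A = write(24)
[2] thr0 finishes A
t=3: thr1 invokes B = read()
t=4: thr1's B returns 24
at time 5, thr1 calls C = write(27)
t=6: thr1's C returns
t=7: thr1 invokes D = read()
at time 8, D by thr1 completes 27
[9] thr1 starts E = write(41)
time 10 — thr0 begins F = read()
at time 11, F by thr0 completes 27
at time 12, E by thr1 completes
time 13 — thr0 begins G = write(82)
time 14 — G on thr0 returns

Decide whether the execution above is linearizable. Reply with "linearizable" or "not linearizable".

linearizable

one valid linearization: A, B, C, D, F, E, G
step 1: A write(24) — value 24
step 2: B read() → 24 — value 24
step 3: C write(27) — value 27
step 4: D read() → 27 — value 27
step 5: F read() → 27 — value 27
step 6: E write(41) — value 41
step 7: G write(82) — value 82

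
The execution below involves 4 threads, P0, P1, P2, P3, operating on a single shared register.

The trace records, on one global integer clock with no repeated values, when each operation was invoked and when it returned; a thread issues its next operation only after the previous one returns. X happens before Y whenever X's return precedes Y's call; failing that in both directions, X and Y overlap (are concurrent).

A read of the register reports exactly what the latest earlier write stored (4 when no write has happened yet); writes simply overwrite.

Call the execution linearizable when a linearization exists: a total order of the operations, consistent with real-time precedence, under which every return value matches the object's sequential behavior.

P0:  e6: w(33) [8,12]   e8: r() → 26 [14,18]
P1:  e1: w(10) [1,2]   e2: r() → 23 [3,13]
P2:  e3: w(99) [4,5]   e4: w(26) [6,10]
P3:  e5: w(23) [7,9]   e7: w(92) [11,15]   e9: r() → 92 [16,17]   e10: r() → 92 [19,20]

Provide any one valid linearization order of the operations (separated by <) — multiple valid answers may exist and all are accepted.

e1 < e3 < e5 < e2 < e6 < e4 < e8 < e7 < e9 < e10

step 1: e1 w(10) — value 10
step 2: e3 w(99) — value 99
step 3: e5 w(23) — value 23
step 4: e2 r() → 23 — value 23
step 5: e6 w(33) — value 33
step 6: e4 w(26) — value 26
step 7: e8 r() → 26 — value 26
step 8: e7 w(92) — value 92
step 9: e9 r() → 92 — value 92
step 10: e10 r() → 92 — value 92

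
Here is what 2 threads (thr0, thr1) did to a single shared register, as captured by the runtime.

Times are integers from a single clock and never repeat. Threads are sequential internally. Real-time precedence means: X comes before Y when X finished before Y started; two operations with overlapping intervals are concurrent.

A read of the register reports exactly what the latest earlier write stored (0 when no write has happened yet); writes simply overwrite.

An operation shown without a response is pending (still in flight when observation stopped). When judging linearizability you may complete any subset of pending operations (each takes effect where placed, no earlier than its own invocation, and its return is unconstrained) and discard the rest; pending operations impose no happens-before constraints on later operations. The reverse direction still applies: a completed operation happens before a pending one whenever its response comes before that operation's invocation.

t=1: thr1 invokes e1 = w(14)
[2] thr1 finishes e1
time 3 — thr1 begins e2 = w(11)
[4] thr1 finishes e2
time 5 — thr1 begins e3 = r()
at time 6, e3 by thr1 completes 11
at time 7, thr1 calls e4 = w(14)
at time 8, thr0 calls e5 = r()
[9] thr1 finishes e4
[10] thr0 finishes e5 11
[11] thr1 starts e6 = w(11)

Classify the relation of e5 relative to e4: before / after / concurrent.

concurrent

e5 spans [8,10], e4 spans [7,9]
the intervals overlap in both directions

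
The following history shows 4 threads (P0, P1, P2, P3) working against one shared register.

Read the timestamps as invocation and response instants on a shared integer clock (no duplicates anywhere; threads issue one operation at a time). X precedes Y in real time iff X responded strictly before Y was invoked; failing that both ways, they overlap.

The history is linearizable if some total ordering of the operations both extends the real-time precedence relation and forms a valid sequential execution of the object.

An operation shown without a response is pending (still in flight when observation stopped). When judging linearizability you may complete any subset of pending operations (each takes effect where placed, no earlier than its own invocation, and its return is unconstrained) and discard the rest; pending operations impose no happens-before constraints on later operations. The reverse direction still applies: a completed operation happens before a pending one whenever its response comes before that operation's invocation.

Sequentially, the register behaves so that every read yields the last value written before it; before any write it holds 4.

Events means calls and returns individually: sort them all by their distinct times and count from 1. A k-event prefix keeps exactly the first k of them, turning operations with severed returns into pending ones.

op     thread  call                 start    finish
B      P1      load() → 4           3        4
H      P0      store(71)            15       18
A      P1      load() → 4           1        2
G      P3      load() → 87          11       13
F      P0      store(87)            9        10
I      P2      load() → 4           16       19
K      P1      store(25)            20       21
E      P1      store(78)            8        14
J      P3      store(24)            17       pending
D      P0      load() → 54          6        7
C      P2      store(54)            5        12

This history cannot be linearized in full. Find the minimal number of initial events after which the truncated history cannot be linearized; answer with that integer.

one valid order for events 1..18 is A, B, C, D, E, F, G, H:
1. A load() → 4, leaving value 4
2. B load() → 4, leaving value 4
3. C store(54), leaving value 54
4. D load() → 54, leaving value 54
5. E store(78), leaving value 78
6. F store(87), leaving value 87
7. G load() → 87, leaving value 87
8. H store(71), leaving value 71
event 19 — I's response, time 19 — after it, nothing linearizes
completion choices over the 1 pending operation (J) were checked; none helps
one such order, A, B, C, D, E, F, G, H, I (pending dropped), breaks at step 9 where I load() → 4 is illegal
one such order, A, B, C, D, E, F, G, I, H (pending dropped), breaks at step 8 where I load() → 4 is illegal

19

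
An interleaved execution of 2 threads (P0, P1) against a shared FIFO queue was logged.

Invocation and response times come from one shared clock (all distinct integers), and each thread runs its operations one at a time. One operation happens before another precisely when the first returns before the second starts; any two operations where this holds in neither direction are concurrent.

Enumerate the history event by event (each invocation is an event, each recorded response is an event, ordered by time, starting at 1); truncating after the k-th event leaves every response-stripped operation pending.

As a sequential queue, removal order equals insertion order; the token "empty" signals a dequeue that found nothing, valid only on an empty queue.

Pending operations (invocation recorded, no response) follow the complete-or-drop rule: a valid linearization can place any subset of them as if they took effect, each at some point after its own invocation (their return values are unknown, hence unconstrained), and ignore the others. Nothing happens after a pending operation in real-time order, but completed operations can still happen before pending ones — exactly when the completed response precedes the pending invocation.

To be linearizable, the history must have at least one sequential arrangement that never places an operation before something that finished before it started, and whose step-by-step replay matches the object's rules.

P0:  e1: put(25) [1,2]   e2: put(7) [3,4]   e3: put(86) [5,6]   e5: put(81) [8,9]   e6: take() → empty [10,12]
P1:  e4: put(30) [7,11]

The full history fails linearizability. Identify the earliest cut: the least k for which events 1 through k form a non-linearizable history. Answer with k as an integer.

one valid order for events 1..11 is e1, e2, e3, e4, e5:
1. e1 put(25), leaving queue <25>
2. e2 put(7), leaving queue <25,7>
3. e3 put(86), leaving queue <25,7,86>
4. e4 put(30), leaving queue <25,7,86,30>
5. e5 put(81), leaving queue <25,7,86,30,81>
include event 12 — e6 responding at 12 — and every candidate order breaks
take e1, e2, e3, e4, e5, e6: step 6 already fails, because e6 take() → empty cannot occur there
take e1, e2, e3, e5, e4, e6: step 6 already fails, because e6 take() → empty cannot occur there

12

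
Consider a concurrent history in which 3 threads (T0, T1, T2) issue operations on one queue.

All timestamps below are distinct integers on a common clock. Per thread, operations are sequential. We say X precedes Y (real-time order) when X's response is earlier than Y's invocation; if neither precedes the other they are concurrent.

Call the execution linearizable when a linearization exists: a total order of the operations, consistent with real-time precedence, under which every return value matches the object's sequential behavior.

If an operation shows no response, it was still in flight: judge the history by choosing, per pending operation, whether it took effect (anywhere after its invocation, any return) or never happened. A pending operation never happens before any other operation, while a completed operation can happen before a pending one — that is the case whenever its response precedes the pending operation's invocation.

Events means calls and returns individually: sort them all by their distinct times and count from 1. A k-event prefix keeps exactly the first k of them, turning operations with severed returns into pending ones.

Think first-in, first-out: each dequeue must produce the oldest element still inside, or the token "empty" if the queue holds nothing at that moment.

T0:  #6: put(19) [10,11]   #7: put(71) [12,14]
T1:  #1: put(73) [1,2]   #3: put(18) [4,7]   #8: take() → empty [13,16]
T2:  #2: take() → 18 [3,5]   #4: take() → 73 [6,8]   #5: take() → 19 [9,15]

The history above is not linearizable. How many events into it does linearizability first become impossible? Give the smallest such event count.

5

events 1..4 are linearizable; a witness order is #1:
1. #1 put(73), leaving queue <73>
with event 5 included (#2 responding at time 5), all real-time-consistent orders fail
include/drop combinations of the 1 pending operation (#3) were all tried; none helps
for example #1, #2 (pending dropped) fails at step 2: #2 take() → 18 is not legal there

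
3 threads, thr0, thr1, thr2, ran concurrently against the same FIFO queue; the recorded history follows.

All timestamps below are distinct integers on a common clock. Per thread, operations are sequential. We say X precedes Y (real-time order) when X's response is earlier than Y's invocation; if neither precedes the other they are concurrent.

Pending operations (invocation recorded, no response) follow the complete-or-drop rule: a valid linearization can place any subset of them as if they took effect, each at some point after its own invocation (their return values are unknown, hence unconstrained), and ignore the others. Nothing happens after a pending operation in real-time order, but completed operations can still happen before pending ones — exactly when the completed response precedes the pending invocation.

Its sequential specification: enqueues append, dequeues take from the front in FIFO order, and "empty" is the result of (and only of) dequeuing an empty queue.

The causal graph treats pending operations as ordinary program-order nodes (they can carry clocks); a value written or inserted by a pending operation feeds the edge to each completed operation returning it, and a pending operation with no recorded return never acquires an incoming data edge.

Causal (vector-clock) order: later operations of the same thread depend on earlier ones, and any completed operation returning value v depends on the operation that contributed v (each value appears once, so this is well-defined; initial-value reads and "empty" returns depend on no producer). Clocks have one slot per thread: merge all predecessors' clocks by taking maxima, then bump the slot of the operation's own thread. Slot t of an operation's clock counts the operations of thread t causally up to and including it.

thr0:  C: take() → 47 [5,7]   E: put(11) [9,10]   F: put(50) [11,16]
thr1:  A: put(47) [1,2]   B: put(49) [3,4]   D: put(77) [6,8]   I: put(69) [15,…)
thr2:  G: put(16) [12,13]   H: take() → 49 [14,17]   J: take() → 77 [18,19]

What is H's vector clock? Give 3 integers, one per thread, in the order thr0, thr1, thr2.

(0, 2, 2)

G (invocation 12): nothing precedes it; thr2's component alone gives (0, 0, 1)
A (invocation 1): nothing precedes it; thr1's component alone gives (0, 1, 0)
VC(B, invoked at 3): max of VC(A)=(0, 1, 0), then +1 on thread thr1 → (0, 2, 0)
VC(C, invoked at 5): max of VC(A)=(0, 1, 0), then +1 on thread thr0 → (1, 1, 0)
VC(D, invoked at 6): max of VC(B)=(0, 2, 0), then +1 on thread thr1 → (0, 3, 0)
VC(E, invoked at 9): max of VC(C)=(1, 1, 0), then +1 on thread thr0 → (2, 1, 0)
VC(H, invoked at 14): max of VC(B)=(0, 2, 0), VC(G)=(0, 0, 1), then +1 on thread thr2 → (0, 2, 2)
VC(I, invoked at 15): max of VC(D)=(0, 3, 0), then +1 on thread thr1 → (0, 4, 0)
VC(F, invoked at 11): max of VC(E)=(2, 1, 0), then +1 on thread thr0 → (3, 1, 0)
VC(J, invoked at 18): max of VC(D)=(0, 3, 0), VC(H)=(0, 2, 2), then +1 on thread thr2 → (0, 3, 3)
target: VC(H) = (0, 2, 2)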